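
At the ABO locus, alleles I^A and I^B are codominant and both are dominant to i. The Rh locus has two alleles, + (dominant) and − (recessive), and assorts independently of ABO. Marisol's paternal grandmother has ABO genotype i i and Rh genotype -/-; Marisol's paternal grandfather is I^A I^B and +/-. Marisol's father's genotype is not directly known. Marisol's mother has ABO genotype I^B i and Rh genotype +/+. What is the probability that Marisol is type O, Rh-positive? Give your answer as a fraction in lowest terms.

Marisol's father's ABO genotype from i i × I^A I^B: 1/2 I^A i, 1/2 I^B i.
Crossing each possibility with the mother I^B i and summing P(type O): 1/2·1/4 + 1/2·1/4 = 1/4.
Similarly for Rh via the father's Rh distribution: P(Rh+) = 1.
Independent loci: 1/4 × 1 = 1/4.

1/4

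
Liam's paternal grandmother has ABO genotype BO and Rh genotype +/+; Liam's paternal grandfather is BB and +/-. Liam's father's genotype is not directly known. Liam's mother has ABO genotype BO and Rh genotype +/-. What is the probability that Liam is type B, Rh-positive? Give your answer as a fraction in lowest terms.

49/64

Liam's father's ABO genotype from BO × BB: 1/2 BB, 1/2 BO.
Crossing each possibility with the mother BO and summing P(type B): 1/2·1 + 1/2·3/4 = 7/8.
Similarly for Rh via the father's Rh distribution: P(Rh+) = 7/8.
Independent loci: 7/8 × 7/8 = 49/64.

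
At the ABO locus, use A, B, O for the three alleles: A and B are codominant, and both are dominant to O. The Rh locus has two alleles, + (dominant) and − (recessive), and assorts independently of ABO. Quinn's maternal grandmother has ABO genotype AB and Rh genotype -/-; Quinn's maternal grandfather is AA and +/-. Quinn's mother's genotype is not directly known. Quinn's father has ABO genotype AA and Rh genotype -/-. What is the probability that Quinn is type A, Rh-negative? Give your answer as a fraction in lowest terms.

9/16

Quinn's mother's ABO genotype from AB × AA: 1/2 AA, 1/2 AB.
Crossing each possibility with the father AA and summing P(type A): 1/2·1 + 1/2·1/2 = 3/4.
Similarly for Rh via the mother's Rh distribution: P(Rh-) = 3/4.
Independent loci: 3/4 × 3/4 = 9/16.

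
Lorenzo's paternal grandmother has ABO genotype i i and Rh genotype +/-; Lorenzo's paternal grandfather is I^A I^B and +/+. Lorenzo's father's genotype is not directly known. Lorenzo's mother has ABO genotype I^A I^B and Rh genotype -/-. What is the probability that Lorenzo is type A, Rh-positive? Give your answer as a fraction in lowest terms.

Lorenzo's father's ABO genotype from i i × I^A I^B: 1/2 I^A i, 1/2 I^B i.
Crossing each possibility with the mother I^A I^B and summing P(type A): 1/2·1/2 + 1/2·1/4 = 3/8.
Similarly for Rh via the father's Rh distribution: P(Rh+) = 3/4.
Independent loci: 3/8 × 3/4 = 9/32.

9/32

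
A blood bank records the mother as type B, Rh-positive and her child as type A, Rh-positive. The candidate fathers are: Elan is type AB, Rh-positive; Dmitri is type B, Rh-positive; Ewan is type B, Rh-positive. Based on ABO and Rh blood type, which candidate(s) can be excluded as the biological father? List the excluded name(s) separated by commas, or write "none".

Dmitri, Ewan

A candidate is excluded only if no genotype consistent with his phenotype could produce a type A, Rh-positive child with a type B, Rh-positive mother.
Dmitri (type B, Rh+): no genotype consistent with that phenotype can produce a type-A Rh+ child with a type-B mother.
Ewan (type B, Rh+): no genotype consistent with that phenotype can produce a type-A Rh+ child with a type-B mother.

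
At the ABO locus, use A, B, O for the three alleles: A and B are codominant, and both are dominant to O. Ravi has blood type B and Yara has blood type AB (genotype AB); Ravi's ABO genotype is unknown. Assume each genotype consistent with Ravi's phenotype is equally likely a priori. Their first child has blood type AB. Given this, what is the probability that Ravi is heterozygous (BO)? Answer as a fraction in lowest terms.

Possible genotypes: Ravi ∈ {BB, BO}; Yara ∈ {AB}.
Weight each parental genotype pair by prior × P(type-AB child):
  BB × AB: posterior weight 2/3.
  BO × AB: posterior weight 1/3.
Sum the posterior weight over pairs where Ravi is BO: 1/3.

1/3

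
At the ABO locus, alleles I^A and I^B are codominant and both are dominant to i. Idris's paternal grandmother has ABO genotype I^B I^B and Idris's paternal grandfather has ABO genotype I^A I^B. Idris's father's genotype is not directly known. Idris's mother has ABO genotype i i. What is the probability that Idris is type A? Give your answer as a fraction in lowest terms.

Idris's father's ABO genotype from I^B I^B × I^A I^B: 1/2 I^A I^B, 1/2 I^B I^B.
Crossing each possibility with the mother i i and summing P(type A): 1/2·1/2 + 1/2·0 = 1/4.

1/4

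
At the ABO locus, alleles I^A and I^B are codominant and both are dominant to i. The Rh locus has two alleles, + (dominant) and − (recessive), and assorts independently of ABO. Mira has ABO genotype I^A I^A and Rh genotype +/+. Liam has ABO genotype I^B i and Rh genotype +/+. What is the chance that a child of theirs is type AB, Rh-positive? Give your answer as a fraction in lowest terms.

ABO cross I^A I^A × I^B i → offspring phenotypes: 1/2 A, 1/2 AB.
Rh cross +/+ × +/+ → 1 Rh+.
Independent loci: P(type AB, Rh-positive) = 1/2 × 1 = 1/2.

1/2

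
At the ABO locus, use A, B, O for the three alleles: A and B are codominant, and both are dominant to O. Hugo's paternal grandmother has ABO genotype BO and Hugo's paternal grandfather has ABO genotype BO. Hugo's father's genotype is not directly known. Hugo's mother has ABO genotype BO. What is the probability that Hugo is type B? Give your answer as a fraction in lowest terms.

Hugo's father's ABO genotype from BO × BO: 1/4 BB, 1/2 BO, 1/4 OO.
Crossing each possibility with the mother BO and summing P(type B): 1/4·1 + 1/2·3/4 + 1/4·1/2 = 3/4.

3/4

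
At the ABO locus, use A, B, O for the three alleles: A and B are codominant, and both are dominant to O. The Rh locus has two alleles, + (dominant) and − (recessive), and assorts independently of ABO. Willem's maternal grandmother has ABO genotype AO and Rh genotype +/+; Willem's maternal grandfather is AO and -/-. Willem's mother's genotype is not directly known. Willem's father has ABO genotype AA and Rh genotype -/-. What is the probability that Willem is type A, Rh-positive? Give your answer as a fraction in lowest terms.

Willem's mother's ABO genotype from AO × AO: 1/4 AA, 1/2 AO, 1/4 OO.
Crossing each possibility with the father AA and summing P(type A): 1/4·1 + 1/2·1 + 1/4·1 = 1.
Similarly for Rh via the mother's Rh distribution: P(Rh+) = 1/2.
Independent loci: 1 × 1/2 = 1/2.

1/2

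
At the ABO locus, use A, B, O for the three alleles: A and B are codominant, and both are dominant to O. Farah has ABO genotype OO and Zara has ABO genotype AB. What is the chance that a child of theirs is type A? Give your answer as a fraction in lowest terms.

1/2

ABO cross OO × AB → offspring phenotypes: 1/2 A, 1/2 B.
So P(type A) = 1/2.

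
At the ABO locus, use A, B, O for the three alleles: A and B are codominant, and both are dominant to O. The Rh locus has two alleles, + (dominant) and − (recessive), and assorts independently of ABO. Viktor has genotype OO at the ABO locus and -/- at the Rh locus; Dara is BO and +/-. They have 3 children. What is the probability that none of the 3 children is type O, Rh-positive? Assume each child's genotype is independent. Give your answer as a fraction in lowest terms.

ABO cross OO × BO → 1/2 O, 1/2 B.
Rh cross -/- × +/- → 1/2 Rh+, 1/2 Rh-; so P(type O, Rh-positive) = 1/2 × 1/2 = 1/4 per child.
P(not type O, Rh-positive) = 3/4 for one child; (3/4)^3 = 27/64.

27/64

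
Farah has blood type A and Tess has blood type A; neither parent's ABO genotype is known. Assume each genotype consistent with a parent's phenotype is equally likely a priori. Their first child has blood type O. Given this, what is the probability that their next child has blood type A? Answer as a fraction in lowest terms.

Possible genotypes: Farah ∈ {I^A I^A, I^A i}; Tess ∈ {I^A I^A, I^A i}.
Weight each parental genotype pair by prior × P(type-O child):
  I^A i × I^A i: posterior weight 1; P(next child type A) = 3/4.
Weighted sum = 3/4.

3/4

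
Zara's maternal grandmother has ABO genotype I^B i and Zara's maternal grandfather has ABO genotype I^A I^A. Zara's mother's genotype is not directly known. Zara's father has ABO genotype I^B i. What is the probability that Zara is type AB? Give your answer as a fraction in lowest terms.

Zara's mother's ABO genotype from I^B i × I^A I^A: 1/2 I^A I^B, 1/2 I^A i.
Crossing each possibility with the father I^B i and summing P(type AB): 1/2·1/4 + 1/2·1/4 = 1/4.

1/4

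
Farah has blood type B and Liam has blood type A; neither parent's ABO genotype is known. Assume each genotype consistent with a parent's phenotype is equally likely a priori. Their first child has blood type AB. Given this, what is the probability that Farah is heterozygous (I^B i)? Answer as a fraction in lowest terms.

Possible genotypes: Farah ∈ {I^B I^B, I^B i}; Liam ∈ {I^A I^A, I^A i}.
Weight each parental genotype pair by prior × P(type-AB child):
  I^B I^B × I^A I^A: posterior weight 4/9.
  I^B I^B × I^A i: posterior weight 2/9.
  I^B i × I^A I^A: posterior weight 2/9.
  I^B i × I^A i: posterior weight 1/9.
Sum the posterior weight over pairs where Farah is I^B i: 1/3.

1/3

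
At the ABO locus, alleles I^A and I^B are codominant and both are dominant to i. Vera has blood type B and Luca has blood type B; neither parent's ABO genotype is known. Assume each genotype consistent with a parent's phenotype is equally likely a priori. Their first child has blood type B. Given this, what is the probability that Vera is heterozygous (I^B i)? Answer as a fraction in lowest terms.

7/15

Possible genotypes: Vera ∈ {I^B I^B, I^B i}; Luca ∈ {I^B I^B, I^B i}.
Weight each parental genotype pair by prior × P(type-B child):
  I^B I^B × I^B I^B: posterior weight 4/15.
  I^B I^B × I^B i: posterior weight 4/15.
  I^B i × I^B I^B: posterior weight 4/15.
  I^B i × I^B i: posterior weight 1/5.
Sum the posterior weight over pairs where Vera is I^B i: 7/15.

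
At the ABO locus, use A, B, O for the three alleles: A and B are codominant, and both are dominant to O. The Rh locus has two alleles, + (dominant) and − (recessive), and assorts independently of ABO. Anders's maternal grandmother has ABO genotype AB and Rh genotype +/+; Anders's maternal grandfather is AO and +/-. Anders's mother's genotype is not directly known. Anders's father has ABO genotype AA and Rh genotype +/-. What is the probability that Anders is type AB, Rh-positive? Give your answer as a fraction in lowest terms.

Anders's mother's ABO genotype from AB × AO: 1/4 AA, 1/4 AB, 1/4 AO, 1/4 BO.
Crossing each possibility with the father AA and summing P(type AB): 1/4·0 + 1/4·1/2 + 1/4·0 + 1/4·1/2 = 1/4.
Similarly for Rh via the mother's Rh distribution: P(Rh+) = 7/8.
Independent loci: 1/4 × 7/8 = 7/32.

7/32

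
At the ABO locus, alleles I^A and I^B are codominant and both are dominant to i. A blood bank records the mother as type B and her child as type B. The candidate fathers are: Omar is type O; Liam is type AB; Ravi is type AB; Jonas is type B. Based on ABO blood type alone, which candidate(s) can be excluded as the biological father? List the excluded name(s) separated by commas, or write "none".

A candidate is excluded only if no genotype consistent with his phenotype could produce a type B child with a type B mother.
Every candidate has at least one consistent genotype combination, so none can be excluded.

none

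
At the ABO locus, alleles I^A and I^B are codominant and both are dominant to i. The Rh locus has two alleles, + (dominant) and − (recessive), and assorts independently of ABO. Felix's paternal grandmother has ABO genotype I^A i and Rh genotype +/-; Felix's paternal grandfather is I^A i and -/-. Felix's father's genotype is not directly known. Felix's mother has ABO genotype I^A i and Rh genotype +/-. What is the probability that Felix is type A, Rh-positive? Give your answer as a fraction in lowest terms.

Felix's father's ABO genotype from I^A i × I^A i: 1/4 I^A I^A, 1/2 I^A i, 1/4 i i.
Crossing each possibility with the mother I^A i and summing P(type A): 1/4·1 + 1/2·3/4 + 1/4·1/2 = 3/4.
Similarly for Rh via the father's Rh distribution: P(Rh+) = 5/8.
Independent loci: 3/4 × 5/8 = 15/32.

15/32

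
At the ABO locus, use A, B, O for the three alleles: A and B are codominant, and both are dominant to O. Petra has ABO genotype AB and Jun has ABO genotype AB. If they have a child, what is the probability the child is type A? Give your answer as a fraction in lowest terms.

1/4

ABO cross AB × AB → offspring phenotypes: 1/4 A, 1/4 B, 1/2 AB.
So P(type A) = 1/4.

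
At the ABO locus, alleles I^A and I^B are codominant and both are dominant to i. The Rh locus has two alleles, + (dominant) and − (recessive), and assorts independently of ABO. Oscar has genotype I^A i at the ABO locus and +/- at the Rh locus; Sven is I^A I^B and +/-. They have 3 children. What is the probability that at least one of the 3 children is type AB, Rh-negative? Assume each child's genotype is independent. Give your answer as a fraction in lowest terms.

ABO cross I^A i × I^A I^B → 1/2 A, 1/4 B, 1/4 AB.
Rh cross +/- × +/- → 3/4 Rh+, 1/4 Rh-; so P(type AB, Rh-negative) = 1/4 × 1/4 = 1/16 per child.
P(none) = (15/16)^3 = 3375/4096; P(at least one) = 1 − 3375/4096 = 721/4096.

721/4096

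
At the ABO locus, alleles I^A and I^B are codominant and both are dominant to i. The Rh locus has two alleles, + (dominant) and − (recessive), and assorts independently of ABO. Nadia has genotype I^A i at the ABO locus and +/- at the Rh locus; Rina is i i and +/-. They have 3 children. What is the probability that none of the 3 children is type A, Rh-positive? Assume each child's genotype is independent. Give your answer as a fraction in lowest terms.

125/512

ABO cross I^A i × i i → 1/2 O, 1/2 A.
Rh cross +/- × +/- → 3/4 Rh+, 1/4 Rh-; so P(type A, Rh-positive) = 1/2 × 3/4 = 3/8 per child.
P(not type A, Rh-positive) = 5/8 for one child; (5/8)^3 = 125/512.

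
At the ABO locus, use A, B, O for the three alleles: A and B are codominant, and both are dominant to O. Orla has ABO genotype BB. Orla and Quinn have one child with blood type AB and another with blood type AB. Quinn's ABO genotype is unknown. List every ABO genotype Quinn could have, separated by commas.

AA, AB, AO

For each candidate genotype of Quinn, check whether crossing it with BB can produce every observed child phenotype.
  AA → possible child types {AB} ✓
  AB → possible child types {B, AB} ✓
  AO → possible child types {B, AB} ✓
  BB → possible child types {B} ✗
  BO → possible child types {B} ✗
  OO → possible child types {B} ✗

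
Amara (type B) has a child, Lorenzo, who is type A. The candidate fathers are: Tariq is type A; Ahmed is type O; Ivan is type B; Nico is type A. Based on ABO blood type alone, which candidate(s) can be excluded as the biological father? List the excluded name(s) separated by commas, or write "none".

Ahmed, Ivan

A candidate is excluded only if no genotype consistent with his phenotype could produce a type A child with a type B mother.
Ahmed (type O): no genotype consistent with that phenotype can produce a type-A child with a type-B mother.
Ivan (type B): no genotype consistent with that phenotype can produce a type-A child with a type-B mother.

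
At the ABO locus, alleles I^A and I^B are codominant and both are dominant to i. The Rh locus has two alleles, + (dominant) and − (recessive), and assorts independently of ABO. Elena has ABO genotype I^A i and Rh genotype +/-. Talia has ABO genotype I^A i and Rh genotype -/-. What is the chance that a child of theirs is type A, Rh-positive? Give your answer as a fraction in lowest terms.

3/8

ABO cross I^A i × I^A i → offspring phenotypes: 1/4 O, 3/4 A.
Rh cross +/- × -/- → 1/2 Rh+, 1/2 Rh-.
Independent loci: P(type A, Rh-positive) = 3/4 × 1/2 = 3/8.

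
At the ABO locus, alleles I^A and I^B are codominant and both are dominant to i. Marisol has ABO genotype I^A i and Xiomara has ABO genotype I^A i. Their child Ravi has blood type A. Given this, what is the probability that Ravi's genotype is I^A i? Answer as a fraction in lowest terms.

Cross I^A i × I^A i → 1/4 I^A I^A, 1/2 I^A i, 1/4 i i.
Type-A genotypes among offspring: I^A I^A (1/4), I^A i (1/2); total 3/4.
P(I^A i | type A) = (1/2) / (3/4) = 2/3.

2/3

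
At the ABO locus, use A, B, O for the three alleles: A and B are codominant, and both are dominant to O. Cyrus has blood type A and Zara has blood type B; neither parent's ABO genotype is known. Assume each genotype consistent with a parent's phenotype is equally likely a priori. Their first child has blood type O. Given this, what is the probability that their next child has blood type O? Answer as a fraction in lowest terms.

1/4

Possible genotypes: Cyrus ∈ {AA, AO}; Zara ∈ {BB, BO}.
Weight each parental genotype pair by prior × P(type-O child):
  AO × BO: posterior weight 1; P(next child type O) = 1/4.
Weighted sum = 1/4.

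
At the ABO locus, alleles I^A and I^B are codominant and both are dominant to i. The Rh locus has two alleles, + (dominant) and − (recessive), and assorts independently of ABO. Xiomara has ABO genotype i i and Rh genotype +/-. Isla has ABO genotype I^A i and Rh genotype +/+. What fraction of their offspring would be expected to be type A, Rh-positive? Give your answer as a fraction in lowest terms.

ABO cross i i × I^A i → offspring phenotypes: 1/2 O, 1/2 A.
Rh cross +/- × +/+ → 1 Rh+.
Independent loci: P(type A, Rh-positive) = 1/2 × 1 = 1/2.

1/2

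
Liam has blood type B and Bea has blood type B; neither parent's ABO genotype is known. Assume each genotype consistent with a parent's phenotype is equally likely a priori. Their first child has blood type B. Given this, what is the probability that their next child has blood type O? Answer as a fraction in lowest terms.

1/20

Possible genotypes: Liam ∈ {I^B I^B, I^B i}; Bea ∈ {I^B I^B, I^B i}.
Weight each parental genotype pair by prior × P(type-B child):
  I^B I^B × I^B I^B: posterior weight 4/15; P(next child type O) = 0.
  I^B I^B × I^B i: posterior weight 4/15; P(next child type O) = 0.
  I^B i × I^B I^B: posterior weight 4/15; P(next child type O) = 0.
  I^B i × I^B i: posterior weight 1/5; P(next child type O) = 1/4.
Weighted sum = 1/20.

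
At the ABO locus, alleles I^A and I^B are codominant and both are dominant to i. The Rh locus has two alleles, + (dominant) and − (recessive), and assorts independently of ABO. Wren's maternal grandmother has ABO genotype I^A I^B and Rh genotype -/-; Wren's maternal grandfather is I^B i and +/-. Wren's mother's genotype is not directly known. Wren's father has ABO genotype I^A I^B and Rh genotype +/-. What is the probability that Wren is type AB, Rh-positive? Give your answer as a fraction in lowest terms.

Wren's mother's ABO genotype from I^A I^B × I^B i: 1/4 I^A I^B, 1/4 I^A i, 1/4 I^B I^B, 1/4 I^B i.
Crossing each possibility with the father I^A I^B and summing P(type AB): 1/4·1/2 + 1/4·1/4 + 1/4·1/2 + 1/4·1/4 = 3/8.
Similarly for Rh via the mother's Rh distribution: P(Rh+) = 5/8.
Independent loci: 3/8 × 5/8 = 15/64.

15/64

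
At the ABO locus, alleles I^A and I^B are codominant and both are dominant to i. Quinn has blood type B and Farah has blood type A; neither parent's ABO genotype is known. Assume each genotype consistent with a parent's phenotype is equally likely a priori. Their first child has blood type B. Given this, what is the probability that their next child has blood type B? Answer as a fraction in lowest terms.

5/12

Possible genotypes: Quinn ∈ {I^B I^B, I^B i}; Farah ∈ {I^A I^A, I^A i}.
Weight each parental genotype pair by prior × P(type-B child):
  I^B I^B × I^A i: posterior weight 2/3; P(next child type B) = 1/2.
  I^B i × I^A i: posterior weight 1/3; P(next child type B) = 1/4.
Weighted sum = 5/12.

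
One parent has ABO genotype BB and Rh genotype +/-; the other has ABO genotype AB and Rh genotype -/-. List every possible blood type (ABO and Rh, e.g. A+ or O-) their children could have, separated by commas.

Gametes from BB × AB give offspring ABO genotypes AB, BB, i.e. phenotypes B, AB.
Rh cross +/- × -/- → phenotypes Rh+, Rh-.
Combining independently: B+, B-, AB+, AB-.

B+, B-, AB+, AB-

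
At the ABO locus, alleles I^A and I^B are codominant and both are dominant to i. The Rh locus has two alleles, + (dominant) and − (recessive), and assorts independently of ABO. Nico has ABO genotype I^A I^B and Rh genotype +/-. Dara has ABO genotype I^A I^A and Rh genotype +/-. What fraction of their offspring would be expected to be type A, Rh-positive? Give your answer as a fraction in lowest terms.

3/8

ABO cross I^A I^B × I^A I^A → offspring phenotypes: 1/2 A, 1/2 AB.
Rh cross +/- × +/- → 3/4 Rh+, 1/4 Rh-.
Independent loci: P(type A, Rh-positive) = 1/2 × 3/4 = 3/8.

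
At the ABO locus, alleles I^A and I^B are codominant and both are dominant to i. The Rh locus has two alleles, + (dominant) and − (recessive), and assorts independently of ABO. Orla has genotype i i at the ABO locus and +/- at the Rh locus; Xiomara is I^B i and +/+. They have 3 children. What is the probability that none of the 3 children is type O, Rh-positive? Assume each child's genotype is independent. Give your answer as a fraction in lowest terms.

ABO cross i i × I^B i → 1/2 O, 1/2 B.
Rh cross +/- × +/+ → 1 Rh+; so P(type O, Rh-positive) = 1/2 × 1 = 1/2 per child.
P(not type O, Rh-positive) = 1/2 for one child; (1/2)^3 = 1/8.

1/8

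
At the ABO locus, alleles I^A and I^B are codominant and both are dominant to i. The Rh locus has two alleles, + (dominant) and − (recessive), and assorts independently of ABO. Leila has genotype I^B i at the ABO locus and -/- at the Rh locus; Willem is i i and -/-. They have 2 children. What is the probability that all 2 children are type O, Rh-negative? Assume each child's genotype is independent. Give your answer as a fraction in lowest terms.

1/4

ABO cross I^B i × i i → 1/2 O, 1/2 B.
Rh cross -/- × -/- → 1 Rh-; so P(type O, Rh-negative) = 1/2 × 1 = 1/2 per child.
All 2 independent: (1/2)^2 = 1/4.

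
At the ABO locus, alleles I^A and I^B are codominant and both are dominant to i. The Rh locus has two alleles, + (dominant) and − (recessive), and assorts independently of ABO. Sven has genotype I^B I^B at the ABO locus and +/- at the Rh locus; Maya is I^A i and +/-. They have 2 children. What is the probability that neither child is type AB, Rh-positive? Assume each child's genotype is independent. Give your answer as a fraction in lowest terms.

25/64

ABO cross I^B I^B × I^A i → 1/2 B, 1/2 AB.
Rh cross +/- × +/- → 3/4 Rh+, 1/4 Rh-; so P(type AB, Rh-positive) = 1/2 × 3/4 = 3/8 per child.
P(not type AB, Rh-positive) = 5/8 for one child; (5/8)^2 = 25/64.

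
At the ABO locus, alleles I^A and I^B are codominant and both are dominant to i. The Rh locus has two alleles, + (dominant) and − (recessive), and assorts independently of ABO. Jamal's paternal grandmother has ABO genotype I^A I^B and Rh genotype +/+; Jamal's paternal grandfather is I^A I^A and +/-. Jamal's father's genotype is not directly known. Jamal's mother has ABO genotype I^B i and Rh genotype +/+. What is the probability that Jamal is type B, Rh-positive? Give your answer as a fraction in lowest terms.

Jamal's father's ABO genotype from I^A I^B × I^A I^A: 1/2 I^A I^A, 1/2 I^A I^B.
Crossing each possibility with the mother I^B i and summing P(type B): 1/2·0 + 1/2·1/2 = 1/4.
Similarly for Rh via the father's Rh distribution: P(Rh+) = 1.
Independent loci: 1/4 × 1 = 1/4.

1/4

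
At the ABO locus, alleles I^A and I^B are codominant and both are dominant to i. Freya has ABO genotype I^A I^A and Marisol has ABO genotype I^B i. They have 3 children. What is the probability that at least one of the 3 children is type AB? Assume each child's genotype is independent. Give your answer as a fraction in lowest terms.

7/8

ABO cross I^A I^A × I^B i → 1/2 A, 1/2 AB.
So P(type AB) = 1/2 per child.
P(none) = (1/2)^3 = 1/8; P(at least one) = 1 − 1/8 = 7/8.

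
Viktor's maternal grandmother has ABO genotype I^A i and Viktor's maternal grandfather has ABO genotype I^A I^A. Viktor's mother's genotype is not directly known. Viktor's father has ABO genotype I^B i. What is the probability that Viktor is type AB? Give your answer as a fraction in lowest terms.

3/8

Viktor's mother's ABO genotype from I^A i × I^A I^A: 1/2 I^A I^A, 1/2 I^A i.
Crossing each possibility with the father I^B i and summing P(type AB): 1/2·1/2 + 1/2·1/4 = 3/8.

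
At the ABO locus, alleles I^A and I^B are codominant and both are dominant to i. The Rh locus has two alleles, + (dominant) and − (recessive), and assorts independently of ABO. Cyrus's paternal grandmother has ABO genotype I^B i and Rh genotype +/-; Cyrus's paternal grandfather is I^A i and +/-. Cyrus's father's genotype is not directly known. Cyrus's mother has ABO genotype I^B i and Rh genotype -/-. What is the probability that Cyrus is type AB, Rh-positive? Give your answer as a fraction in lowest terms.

Cyrus's father's ABO genotype from I^B i × I^A i: 1/4 I^A I^B, 1/4 I^A i, 1/4 I^B i, 1/4 i i.
Crossing each possibility with the mother I^B i and summing P(type AB): 1/4·1/4 + 1/4·1/4 + 1/4·0 + 1/4·0 = 1/8.
Similarly for Rh via the father's Rh distribution: P(Rh+) = 1/2.
Independent loci: 1/8 × 1/2 = 1/16.

1/16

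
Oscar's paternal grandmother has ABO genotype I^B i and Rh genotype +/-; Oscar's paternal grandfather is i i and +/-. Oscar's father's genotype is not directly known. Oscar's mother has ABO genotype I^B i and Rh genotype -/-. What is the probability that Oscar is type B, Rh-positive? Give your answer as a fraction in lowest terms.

5/16

Oscar's father's ABO genotype from I^B i × i i: 1/2 I^B i, 1/2 i i.
Crossing each possibility with the mother I^B i and summing P(type B): 1/2·3/4 + 1/2·1/2 = 5/8.
Similarly for Rh via the father's Rh distribution: P(Rh+) = 1/2.
Independent loci: 5/8 × 1/2 = 5/16.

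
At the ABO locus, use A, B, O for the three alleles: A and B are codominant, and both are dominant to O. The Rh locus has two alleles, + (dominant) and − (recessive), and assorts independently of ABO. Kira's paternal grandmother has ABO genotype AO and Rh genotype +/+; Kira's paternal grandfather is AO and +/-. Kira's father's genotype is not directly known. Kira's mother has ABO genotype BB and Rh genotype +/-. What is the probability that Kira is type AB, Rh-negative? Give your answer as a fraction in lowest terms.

1/16

Kira's father's ABO genotype from AO × AO: 1/4 AA, 1/2 AO, 1/4 OO.
Crossing each possibility with the mother BB and summing P(type AB): 1/4·1 + 1/2·1/2 + 1/4·0 = 1/2.
Similarly for Rh via the father's Rh distribution: P(Rh-) = 1/8.
Independent loci: 1/2 × 1/8 = 1/16.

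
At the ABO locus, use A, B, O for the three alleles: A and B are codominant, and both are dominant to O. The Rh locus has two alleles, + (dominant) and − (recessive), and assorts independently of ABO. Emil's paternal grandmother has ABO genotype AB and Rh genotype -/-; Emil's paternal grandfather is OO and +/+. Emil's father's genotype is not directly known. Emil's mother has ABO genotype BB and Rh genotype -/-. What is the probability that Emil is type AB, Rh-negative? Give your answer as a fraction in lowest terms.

1/8

Emil's father's ABO genotype from AB × OO: 1/2 AO, 1/2 BO.
Crossing each possibility with the mother BB and summing P(type AB): 1/2·1/2 + 1/2·0 = 1/4.
Similarly for Rh via the father's Rh distribution: P(Rh-) = 1/2.
Independent loci: 1/4 × 1/2 = 1/8.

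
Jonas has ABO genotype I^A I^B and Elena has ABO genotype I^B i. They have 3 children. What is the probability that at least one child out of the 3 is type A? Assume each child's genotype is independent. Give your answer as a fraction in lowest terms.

ABO cross I^A I^B × I^B i → 1/4 A, 1/2 B, 1/4 AB.
So P(type A) = 1/4 per child.
P(none) = (3/4)^3 = 27/64; P(at least one) = 1 − 27/64 = 37/64.

37/64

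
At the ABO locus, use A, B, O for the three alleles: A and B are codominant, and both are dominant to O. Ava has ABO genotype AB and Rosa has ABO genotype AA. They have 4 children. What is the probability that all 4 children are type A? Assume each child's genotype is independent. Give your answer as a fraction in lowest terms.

ABO cross AB × AA → 1/2 A, 1/2 AB.
So P(type A) = 1/2 per child.
All 4 independent: (1/2)^4 = 1/16.

1/16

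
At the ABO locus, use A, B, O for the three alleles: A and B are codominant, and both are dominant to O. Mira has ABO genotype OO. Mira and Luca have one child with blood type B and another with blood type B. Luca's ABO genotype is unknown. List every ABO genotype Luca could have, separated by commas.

For each candidate genotype of Luca, check whether crossing it with OO can produce every observed child phenotype.
  AA → possible child types {A} ✗
  AB → possible child types {A, B} ✓
  AO → possible child types {O, A} ✗
  BB → possible child types {B} ✓
  BO → possible child types {O, B} ✓
  OO → possible child types {O} ✗

AB, BB, BO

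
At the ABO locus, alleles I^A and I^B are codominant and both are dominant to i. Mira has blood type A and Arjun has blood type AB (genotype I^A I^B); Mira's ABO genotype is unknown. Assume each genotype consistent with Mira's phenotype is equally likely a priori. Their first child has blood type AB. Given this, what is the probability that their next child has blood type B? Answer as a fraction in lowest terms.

Possible genotypes: Mira ∈ {I^A I^A, I^A i}; Arjun ∈ {I^A I^B}.
Weight each parental genotype pair by prior × P(type-AB child):
  I^A I^A × I^A I^B: posterior weight 2/3; P(next child type B) = 0.
  I^A i × I^A I^B: posterior weight 1/3; P(next child type B) = 1/4.
Weighted sum = 1/12.

1/12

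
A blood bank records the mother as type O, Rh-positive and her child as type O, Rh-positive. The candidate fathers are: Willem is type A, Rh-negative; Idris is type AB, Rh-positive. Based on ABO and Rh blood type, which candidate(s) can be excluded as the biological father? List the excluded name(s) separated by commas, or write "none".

A candidate is excluded only if no genotype consistent with his phenotype could produce a type O, Rh-positive child with a type O, Rh-positive mother.
Idris (type AB, Rh+): no genotype consistent with that phenotype can produce a type-O Rh+ child with a type-O mother.

Idris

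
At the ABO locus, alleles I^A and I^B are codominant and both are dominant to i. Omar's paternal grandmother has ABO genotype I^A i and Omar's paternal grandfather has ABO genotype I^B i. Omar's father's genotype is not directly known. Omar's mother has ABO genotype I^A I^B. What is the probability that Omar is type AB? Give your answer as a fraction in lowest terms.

1/4

Omar's father's ABO genotype from I^A i × I^B i: 1/4 I^A I^B, 1/4 I^A i, 1/4 I^B i, 1/4 i i.
Crossing each possibility with the mother I^A I^B and summing P(type AB): 1/4·1/2 + 1/4·1/4 + 1/4·1/4 + 1/4·0 = 1/4.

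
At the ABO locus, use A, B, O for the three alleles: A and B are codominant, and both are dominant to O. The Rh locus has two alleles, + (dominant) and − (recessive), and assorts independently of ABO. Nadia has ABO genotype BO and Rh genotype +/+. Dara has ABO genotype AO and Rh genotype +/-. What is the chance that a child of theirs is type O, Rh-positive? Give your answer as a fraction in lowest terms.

1/4

ABO cross BO × AO → offspring phenotypes: 1/4 O, 1/4 A, 1/4 B, 1/4 AB.
Rh cross +/+ × +/- → 1 Rh+.
Independent loci: P(type O, Rh-positive) = 1/4 × 1 = 1/4.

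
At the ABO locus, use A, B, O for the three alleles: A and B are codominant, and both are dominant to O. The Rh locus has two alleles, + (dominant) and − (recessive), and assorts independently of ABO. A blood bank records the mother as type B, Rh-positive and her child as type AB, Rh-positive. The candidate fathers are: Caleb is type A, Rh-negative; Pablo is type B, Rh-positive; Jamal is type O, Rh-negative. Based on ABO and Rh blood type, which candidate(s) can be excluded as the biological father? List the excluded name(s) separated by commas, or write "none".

A candidate is excluded only if no genotype consistent with his phenotype could produce a type AB, Rh-positive child with a type B, Rh-positive mother.
Pablo (type B, Rh+): no genotype consistent with that phenotype can produce a type-AB Rh+ child with a type-B mother.
Jamal (type O, Rh-): no genotype consistent with that phenotype can produce a type-AB Rh+ child with a type-B mother.

Pablo, Jamal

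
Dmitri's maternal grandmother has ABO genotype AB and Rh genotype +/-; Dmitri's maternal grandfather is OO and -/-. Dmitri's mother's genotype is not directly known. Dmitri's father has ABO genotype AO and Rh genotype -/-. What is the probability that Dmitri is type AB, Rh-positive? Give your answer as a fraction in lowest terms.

1/32

Dmitri's mother's ABO genotype from AB × OO: 1/2 AO, 1/2 BO.
Crossing each possibility with the father AO and summing P(type AB): 1/2·0 + 1/2·1/4 = 1/8.
Similarly for Rh via the mother's Rh distribution: P(Rh+) = 1/4.
Independent loci: 1/8 × 1/4 = 1/32.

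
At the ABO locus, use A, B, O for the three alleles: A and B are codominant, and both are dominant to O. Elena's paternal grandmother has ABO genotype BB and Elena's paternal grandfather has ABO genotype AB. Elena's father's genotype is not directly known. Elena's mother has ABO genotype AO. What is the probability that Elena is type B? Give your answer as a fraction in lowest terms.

Elena's father's ABO genotype from BB × AB: 1/2 AB, 1/2 BB.
Crossing each possibility with the mother AO and summing P(type B): 1/2·1/4 + 1/2·1/2 = 3/8.

3/8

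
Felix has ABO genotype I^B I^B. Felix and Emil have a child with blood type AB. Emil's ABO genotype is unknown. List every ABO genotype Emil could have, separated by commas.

For each candidate genotype of Emil, check whether crossing it with I^B I^B can produce every observed child phenotype.
  I^A I^A → possible child types {AB} ✓
  I^A I^B → possible child types {B, AB} ✓
  I^A i → possible child types {B, AB} ✓
  I^B I^B → possible child types {B} ✗
  I^B i → possible child types {B} ✗
  i i → possible child types {B} ✗

I^A I^A, I^A I^B, I^A i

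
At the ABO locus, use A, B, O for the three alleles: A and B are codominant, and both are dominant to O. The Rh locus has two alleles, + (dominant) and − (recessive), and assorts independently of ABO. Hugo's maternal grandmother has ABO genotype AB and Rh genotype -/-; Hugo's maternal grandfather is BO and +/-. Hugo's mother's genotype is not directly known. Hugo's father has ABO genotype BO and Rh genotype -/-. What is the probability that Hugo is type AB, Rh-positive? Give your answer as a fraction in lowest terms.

1/32

Hugo's mother's ABO genotype from AB × BO: 1/4 AB, 1/4 AO, 1/4 BB, 1/4 BO.
Crossing each possibility with the father BO and summing P(type AB): 1/4·1/4 + 1/4·1/4 + 1/4·0 + 1/4·0 = 1/8.
Similarly for Rh via the mother's Rh distribution: P(Rh+) = 1/4.
Independent loci: 1/8 × 1/4 = 1/32.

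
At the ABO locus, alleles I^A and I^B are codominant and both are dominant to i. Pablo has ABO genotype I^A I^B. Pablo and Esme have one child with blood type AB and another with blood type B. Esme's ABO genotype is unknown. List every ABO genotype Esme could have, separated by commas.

For each candidate genotype of Esme, check whether crossing it with I^A I^B can produce every observed child phenotype.
  I^A I^A → possible child types {A, AB} ✗
  I^A I^B → possible child types {A, B, AB} ✓
  I^A i → possible child types {A, B, AB} ✓
  I^B I^B → possible child types {B, AB} ✓
  I^B i → possible child types {A, B, AB} ✓
  i i → possible child types {A, B} ✗

I^A I^B, I^A i, I^B I^B, I^B i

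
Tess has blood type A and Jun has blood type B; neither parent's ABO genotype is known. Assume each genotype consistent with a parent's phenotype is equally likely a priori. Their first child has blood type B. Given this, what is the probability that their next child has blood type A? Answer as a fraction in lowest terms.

Possible genotypes: Tess ∈ {AA, AO}; Jun ∈ {BB, BO}.
Weight each parental genotype pair by prior × P(type-B child):
  AO × BB: posterior weight 2/3; P(next child type A) = 0.
  AO × BO: posterior weight 1/3; P(next child type A) = 1/4.
Weighted sum = 1/12.

1/12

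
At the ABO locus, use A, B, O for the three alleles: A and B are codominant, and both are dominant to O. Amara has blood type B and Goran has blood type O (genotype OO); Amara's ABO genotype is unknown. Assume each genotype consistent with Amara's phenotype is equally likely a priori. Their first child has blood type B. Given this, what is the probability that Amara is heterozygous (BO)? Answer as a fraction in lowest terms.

Possible genotypes: Amara ∈ {BB, BO}; Goran ∈ {OO}.
Weight each parental genotype pair by prior × P(type-B child):
  BB × OO: posterior weight 2/3.
  BO × OO: posterior weight 1/3.
Sum the posterior weight over pairs where Amara is BO: 1/3.

1/3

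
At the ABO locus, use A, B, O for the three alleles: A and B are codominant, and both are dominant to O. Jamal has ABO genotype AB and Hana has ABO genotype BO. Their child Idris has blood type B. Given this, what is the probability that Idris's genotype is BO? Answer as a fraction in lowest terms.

Cross AB × BO → 1/4 AB, 1/4 AO, 1/4 BB, 1/4 BO.
Type-B genotypes among offspring: BB (1/4), BO (1/4); total 1/2.
P(BO | type B) = (1/4) / (1/2) = 1/2.

1/2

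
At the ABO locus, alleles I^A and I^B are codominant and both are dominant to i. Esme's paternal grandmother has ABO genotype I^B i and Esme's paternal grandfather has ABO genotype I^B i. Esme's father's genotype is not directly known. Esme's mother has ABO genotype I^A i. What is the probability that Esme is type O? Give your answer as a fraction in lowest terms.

Esme's father's ABO genotype from I^B i × I^B i: 1/4 I^B I^B, 1/2 I^B i, 1/4 i i.
Crossing each possibility with the mother I^A i and summing P(type O): 1/4·0 + 1/2·1/4 + 1/4·1/2 = 1/4.

1/4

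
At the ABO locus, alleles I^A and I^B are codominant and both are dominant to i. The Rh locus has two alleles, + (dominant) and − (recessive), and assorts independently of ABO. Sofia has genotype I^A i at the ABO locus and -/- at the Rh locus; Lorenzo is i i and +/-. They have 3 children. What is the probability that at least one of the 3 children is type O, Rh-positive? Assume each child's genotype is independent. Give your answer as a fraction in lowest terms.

37/64

ABO cross I^A i × i i → 1/2 O, 1/2 A.
Rh cross -/- × +/- → 1/2 Rh+, 1/2 Rh-; so P(type O, Rh-positive) = 1/2 × 1/2 = 1/4 per child.
P(none) = (3/4)^3 = 27/64; P(at least one) = 1 − 27/64 = 37/64.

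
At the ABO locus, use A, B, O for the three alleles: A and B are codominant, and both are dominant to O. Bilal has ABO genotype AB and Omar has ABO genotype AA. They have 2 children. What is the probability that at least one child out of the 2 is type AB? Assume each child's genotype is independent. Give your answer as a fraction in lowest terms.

3/4

ABO cross AB × AA → 1/2 A, 1/2 AB.
So P(type AB) = 1/2 per child.
P(none) = (1/2)^2 = 1/4; P(at least one) = 1 − 1/4 = 3/4.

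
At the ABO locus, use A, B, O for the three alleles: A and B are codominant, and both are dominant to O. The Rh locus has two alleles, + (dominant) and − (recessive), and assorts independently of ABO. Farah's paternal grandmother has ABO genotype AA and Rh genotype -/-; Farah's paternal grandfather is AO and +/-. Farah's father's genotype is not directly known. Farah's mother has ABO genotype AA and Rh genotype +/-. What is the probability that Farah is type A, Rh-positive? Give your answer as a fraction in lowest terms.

5/8

Farah's father's ABO genotype from AA × AO: 1/2 AA, 1/2 AO.
Crossing each possibility with the mother AA and summing P(type A): 1/2·1 + 1/2·1 = 1.
Similarly for Rh via the father's Rh distribution: P(Rh+) = 5/8.
Independent loci: 1 × 5/8 = 5/8.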